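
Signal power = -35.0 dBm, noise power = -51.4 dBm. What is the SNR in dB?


SNR = -35.0 - (-51.4) = 16.4 dB

16.4 dB


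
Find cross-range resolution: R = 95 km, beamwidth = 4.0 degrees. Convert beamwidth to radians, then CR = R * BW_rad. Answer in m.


BW_rad = 0.06981317
CR = 95000 * 0.06981317 = 6632.3 m

6632.3 m


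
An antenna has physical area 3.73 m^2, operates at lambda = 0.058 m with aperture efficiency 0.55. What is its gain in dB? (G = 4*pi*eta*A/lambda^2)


G_linear = 4*pi*0.55*3.73/0.058^2 = 7663.47
G_dB = 10*log10(7663.47) = 38.8 dB

38.8 dB


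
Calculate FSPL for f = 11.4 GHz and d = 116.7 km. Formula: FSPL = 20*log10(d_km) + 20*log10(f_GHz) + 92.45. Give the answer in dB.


20*log10(116.7) = 41.34
20*log10(11.4) = 21.14
FSPL = 154.9 dB

154.9 dB


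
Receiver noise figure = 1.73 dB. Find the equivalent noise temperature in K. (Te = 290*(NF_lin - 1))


NF_lin = 10^(1.73/10) = 1.489361
Te = 290 * (1.489361 - 1) = 141.9 K

141.9 K


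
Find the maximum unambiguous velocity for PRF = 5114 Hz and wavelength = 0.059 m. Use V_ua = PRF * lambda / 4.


V_ua = 5114 * 0.059 / 4 = 75.4 m/s

75.4 m/s


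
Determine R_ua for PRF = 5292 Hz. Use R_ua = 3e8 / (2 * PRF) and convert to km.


R_ua = 3e8 / (2 * 5292) = 28344.7 m = 28.3 km

28.3 km


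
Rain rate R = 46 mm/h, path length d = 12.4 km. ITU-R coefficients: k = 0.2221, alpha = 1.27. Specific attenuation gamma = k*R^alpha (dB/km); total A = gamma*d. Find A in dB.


gamma = 0.2221 * 46^1.27 = 28.724403 dB/km
A = 28.724403 * 12.4 = 356.18 dB

356.18 dB


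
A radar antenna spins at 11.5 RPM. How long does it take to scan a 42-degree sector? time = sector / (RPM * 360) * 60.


t = 42 / (11.5 * 360) * 60 = 0.61 s

0.61 s


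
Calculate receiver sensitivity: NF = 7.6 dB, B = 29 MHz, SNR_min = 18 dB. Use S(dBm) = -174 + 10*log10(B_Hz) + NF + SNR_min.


10*log10(29000000.0) = 74.62
S = -174 + 74.62 + 7.6 + 18 = -73.8 dBm

-73.8 dBm


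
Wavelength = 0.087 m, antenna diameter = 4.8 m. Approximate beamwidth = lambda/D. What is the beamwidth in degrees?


BW_rad = 0.087 / 4.8 = 0.018125
BW_deg = 1.04 degrees

1.04 degrees


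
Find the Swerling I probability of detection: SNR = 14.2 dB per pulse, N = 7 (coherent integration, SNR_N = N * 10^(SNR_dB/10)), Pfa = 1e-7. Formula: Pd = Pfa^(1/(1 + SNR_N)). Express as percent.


SNR_lin = 10^(14.2/10) = 26.30268
SNR_N = 7 * 26.30268 = 184.11876
1/(1 + SNR_N) = 1/185.11876 = 0.0054019
Pd = (1e-7)^0.0054019 = 0.91661
Pd = 91.7%

91.7%


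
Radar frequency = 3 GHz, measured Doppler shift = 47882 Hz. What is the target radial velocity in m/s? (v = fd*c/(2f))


v = 47882 * 3e8 / (2 * 3000000000.0) = 2394.1 m/s

2394.1 m/s


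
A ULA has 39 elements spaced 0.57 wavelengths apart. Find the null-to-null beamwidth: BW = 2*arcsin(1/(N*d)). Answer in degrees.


1/(N*d) = 1/(39*0.57) = 0.044984
BW = 2*arcsin(0.044984) = 5.2 degrees

5.2 degrees


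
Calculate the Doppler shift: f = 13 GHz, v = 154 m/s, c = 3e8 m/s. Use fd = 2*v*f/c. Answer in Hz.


fd = 2 * 154 * 13000000000.0 / 3e8 = 13346.7 Hz

13346.7 Hz


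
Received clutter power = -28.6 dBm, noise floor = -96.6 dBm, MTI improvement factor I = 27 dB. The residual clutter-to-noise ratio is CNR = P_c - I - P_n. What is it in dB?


CNR = -28.6 - 27 - (-96.6) = 41.0 dB

41.0 dB


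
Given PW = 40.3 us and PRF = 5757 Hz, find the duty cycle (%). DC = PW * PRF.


DC = 40.3e-6 * 5757 * 100 = 23.2%

23.2%


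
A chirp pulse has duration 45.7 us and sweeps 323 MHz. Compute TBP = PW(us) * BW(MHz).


TBP = 45.7 * 323 = 14761.1

14761.1


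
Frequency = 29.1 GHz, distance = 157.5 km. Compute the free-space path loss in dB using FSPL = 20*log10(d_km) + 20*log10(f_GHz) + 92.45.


20*log10(157.5) = 43.95
20*log10(29.1) = 29.28
FSPL = 165.7 dB

165.7 dB


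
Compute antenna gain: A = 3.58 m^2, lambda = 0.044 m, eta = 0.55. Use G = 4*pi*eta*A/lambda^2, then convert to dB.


G_linear = 4*pi*0.55*3.58/0.044^2 = 12780.57
G_dB = 10*log10(12780.57) = 41.1 dB

41.1 dB


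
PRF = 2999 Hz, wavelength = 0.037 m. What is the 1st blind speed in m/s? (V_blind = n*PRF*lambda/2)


V_blind = 1 * 2999 * 0.037 / 2 = 55.5 m/s

55.5 m/s


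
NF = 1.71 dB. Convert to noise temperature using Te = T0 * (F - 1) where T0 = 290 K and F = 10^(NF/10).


NF_lin = 10^(1.71/10) = 1.482518
Te = 290 * (1.482518 - 1) = 139.9 K

139.9 K


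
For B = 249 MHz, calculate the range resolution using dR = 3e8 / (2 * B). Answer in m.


dR = 3e8 / (2 * 249000000.0) = 0.6 m

0.6 m


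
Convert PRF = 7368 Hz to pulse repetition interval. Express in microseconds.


PRI = 1/7368 = 0.000135722 s = 135.7 us

135.7 us


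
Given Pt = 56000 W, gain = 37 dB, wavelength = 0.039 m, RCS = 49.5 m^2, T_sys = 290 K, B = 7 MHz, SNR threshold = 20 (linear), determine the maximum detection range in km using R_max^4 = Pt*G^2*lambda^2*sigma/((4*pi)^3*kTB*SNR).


G_lin = 10^(37/10) = 5011.872336
R^4 = 56000 * 5011.872336^2 * 0.039^2 * 49.5 / ((4*pi)^3 * 1.38e-23 * 290 * 7000000.0 * 20)
R^4 = 9.5255e19 m^4
R_max = (9.5255e19)^(1/4) = 98792.0 m = 98.8 km

98.8 km


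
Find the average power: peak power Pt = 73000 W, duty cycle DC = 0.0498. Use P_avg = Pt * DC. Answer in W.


P_avg = 73000 * 0.0498 = 3635.4 W

3635.4 W


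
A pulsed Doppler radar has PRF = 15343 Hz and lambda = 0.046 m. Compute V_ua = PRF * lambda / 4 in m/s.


V_ua = 15343 * 0.046 / 4 = 176.4 m/s

176.4 m/s


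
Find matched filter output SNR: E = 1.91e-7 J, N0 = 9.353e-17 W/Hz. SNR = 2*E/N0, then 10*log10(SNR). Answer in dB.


SNR_lin = 2 * 1.91e-7 / 9.353e-17 = 4.084e9
SNR_dB = 10*log10(4.084e9) = 96.1 dB

96.1 dB


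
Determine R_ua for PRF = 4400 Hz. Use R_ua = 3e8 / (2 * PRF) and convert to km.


R_ua = 3e8 / (2 * 4400) = 34090.9 m = 34.1 km

34.1 km


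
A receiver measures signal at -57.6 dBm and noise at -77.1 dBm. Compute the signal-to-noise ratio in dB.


SNR = -57.6 - (-77.1) = 19.5 dB

19.5 dB


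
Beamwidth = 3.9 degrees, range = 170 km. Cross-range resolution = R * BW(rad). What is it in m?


BW_rad = 0.068067841
CR = 170000 * 0.068067841 = 11571.5 m

11571.5 m


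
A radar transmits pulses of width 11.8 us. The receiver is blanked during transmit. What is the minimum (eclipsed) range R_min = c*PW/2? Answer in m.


R_min = 3e8 * 11.8e-6 / 2 = 1770.0 m

1770.0 m


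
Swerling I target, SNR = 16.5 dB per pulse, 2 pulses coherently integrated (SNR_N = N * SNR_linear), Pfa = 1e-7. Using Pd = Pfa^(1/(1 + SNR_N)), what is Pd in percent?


SNR_lin = 10^(16.5/10) = 44.66836
SNR_N = 2 * 44.66836 = 89.33672
1/(1 + SNR_N) = 1/90.33672 = 0.0110697
Pd = (1e-7)^0.0110697 = 0.83659
Pd = 83.7%

83.7%


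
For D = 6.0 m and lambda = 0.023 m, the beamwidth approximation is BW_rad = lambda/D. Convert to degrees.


BW_rad = 0.023 / 6.0 = 0.003833
BW_deg = 0.22 degrees

0.22 degrees


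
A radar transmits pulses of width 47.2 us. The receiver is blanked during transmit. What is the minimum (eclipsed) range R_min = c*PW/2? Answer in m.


R_min = 3e8 * 47.2e-6 / 2 = 7080.0 m

7080.0 m


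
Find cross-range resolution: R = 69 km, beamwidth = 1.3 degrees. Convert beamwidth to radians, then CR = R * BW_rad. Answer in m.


BW_rad = 0.02268928
CR = 69000 * 0.02268928 = 1565.6 m

1565.6 m


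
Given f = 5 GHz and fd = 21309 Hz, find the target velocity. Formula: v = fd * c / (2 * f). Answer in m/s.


v = 21309 * 3e8 / (2 * 5000000000.0) = 639.3 m/s

639.3 m/s


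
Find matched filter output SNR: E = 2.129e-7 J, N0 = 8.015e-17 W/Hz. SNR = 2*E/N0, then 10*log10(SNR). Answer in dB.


SNR_lin = 2 * 2.129e-7 / 8.015e-17 = 5.313e9
SNR_dB = 10*log10(5.313e9) = 97.3 dB

97.3 dB


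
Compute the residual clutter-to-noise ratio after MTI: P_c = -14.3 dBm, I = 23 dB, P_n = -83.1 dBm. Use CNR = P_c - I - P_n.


CNR = -14.3 - 23 - (-83.1) = 45.8 dB

45.8 dB


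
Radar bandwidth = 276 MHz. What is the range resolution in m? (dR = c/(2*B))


dR = 3e8 / (2 * 276000000.0) = 0.54 m

0.54 m


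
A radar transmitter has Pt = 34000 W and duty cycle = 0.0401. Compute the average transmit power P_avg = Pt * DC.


P_avg = 34000 * 0.0401 = 1363.4 W

1363.4 W


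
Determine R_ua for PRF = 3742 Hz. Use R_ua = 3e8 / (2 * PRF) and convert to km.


R_ua = 3e8 / (2 * 3742) = 40085.5 m = 40.1 km

40.1 km


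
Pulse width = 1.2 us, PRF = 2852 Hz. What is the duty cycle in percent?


DC = 1.2e-6 * 2852 * 100 = 0.34%

0.34%


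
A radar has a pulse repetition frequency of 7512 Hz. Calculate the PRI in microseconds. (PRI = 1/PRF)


PRI = 1/7512 = 0.0001331203 s = 133.1 us

133.1 us


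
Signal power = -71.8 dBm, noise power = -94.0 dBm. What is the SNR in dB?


SNR = -71.8 - (-94.0) = 22.2 dB

22.2 dB


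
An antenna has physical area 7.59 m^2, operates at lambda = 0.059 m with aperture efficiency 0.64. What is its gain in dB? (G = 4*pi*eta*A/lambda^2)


G_linear = 4*pi*0.64*7.59/0.059^2 = 17535.88
G_dB = 10*log10(17535.88) = 42.4 dB

42.4 dB


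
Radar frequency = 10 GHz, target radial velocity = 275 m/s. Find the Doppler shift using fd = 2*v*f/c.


fd = 2 * 275 * 10000000000.0 / 3e8 = 18333.3 Hz

18333.3 Hz


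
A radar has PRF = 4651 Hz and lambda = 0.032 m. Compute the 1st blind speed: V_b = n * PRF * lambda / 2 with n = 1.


V_blind = 1 * 4651 * 0.032 / 2 = 74.4 m/s

74.4 m/s


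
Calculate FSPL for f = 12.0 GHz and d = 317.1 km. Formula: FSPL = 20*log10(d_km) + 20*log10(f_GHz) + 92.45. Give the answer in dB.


20*log10(317.1) = 50.02
20*log10(12.0) = 21.58
FSPL = 164.1 dB

164.1 dB


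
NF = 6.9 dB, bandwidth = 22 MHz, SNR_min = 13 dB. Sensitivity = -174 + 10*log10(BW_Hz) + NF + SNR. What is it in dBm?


10*log10(22000000.0) = 73.42
S = -174 + 73.42 + 6.9 + 13 = -80.7 dBm

-80.7 dBm


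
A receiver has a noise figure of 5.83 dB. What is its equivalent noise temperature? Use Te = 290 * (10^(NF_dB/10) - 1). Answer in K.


NF_lin = 10^(5.83/10) = 3.828247
Te = 290 * (3.828247 - 1) = 820.2 K

820.2 K


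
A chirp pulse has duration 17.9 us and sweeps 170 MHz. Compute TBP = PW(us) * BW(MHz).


TBP = 17.9 * 170 = 3043.0

3043.0


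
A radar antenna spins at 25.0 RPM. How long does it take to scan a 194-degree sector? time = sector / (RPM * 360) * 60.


t = 194 / (25.0 * 360) * 60 = 1.29 s

1.29 s


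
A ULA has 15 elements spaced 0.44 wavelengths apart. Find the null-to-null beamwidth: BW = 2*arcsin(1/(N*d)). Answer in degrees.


1/(N*d) = 1/(15*0.44) = 0.151515
BW = 2*arcsin(0.151515) = 17.4 degrees

17.4 degrees


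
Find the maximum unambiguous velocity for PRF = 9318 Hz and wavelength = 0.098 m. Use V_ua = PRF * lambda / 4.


V_ua = 9318 * 0.098 / 4 = 228.3 m/s

228.3 m/s


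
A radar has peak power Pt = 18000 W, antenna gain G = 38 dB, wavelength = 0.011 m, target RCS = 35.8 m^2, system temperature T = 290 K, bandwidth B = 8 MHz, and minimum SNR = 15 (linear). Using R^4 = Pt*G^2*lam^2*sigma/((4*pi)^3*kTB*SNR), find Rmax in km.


G_lin = 10^(38/10) = 6309.573445
R^4 = 18000 * 6309.573445^2 * 0.011^2 * 35.8 / ((4*pi)^3 * 1.38e-23 * 290 * 8000000.0 * 15)
R^4 = 3.25726e18 m^4
R_max = (3.25726e18)^(1/4) = 42482.8 m = 42.5 km

42.5 km


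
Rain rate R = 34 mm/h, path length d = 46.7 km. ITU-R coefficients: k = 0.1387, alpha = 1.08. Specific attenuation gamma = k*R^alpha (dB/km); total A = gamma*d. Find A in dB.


gamma = 0.1387 * 34^1.08 = 6.252788 dB/km
A = 6.252788 * 46.7 = 292.01 dB

292.01 dB


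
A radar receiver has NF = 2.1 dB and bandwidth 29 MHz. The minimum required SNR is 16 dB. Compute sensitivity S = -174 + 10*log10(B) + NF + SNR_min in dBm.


10*log10(29000000.0) = 74.62
S = -174 + 74.62 + 2.1 + 16 = -81.3 dBm

-81.3 dBm


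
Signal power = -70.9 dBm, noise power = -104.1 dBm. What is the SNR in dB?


SNR = -70.9 - (-104.1) = 33.2 dB

33.2 dB


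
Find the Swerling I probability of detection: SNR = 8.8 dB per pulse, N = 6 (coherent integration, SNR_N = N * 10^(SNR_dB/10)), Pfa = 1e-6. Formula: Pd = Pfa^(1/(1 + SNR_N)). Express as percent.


SNR_lin = 10^(8.8/10) = 7.58578
SNR_N = 6 * 7.58578 = 45.51468
1/(1 + SNR_N) = 1/46.51468 = 0.0214986
Pd = (1e-6)^0.0214986 = 0.74303
Pd = 74.3%

74.3%


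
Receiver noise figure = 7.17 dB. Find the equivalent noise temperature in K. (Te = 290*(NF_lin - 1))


NF_lin = 10^(7.17/10) = 5.211947
Te = 290 * (5.211947 - 1) = 1221.5 K

1221.5 K


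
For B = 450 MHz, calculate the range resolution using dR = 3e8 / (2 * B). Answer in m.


dR = 3e8 / (2 * 450000000.0) = 0.33 m

0.33 m


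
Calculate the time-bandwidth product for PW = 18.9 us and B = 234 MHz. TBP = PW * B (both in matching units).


TBP = 18.9 * 234 = 4422.6

4422.6


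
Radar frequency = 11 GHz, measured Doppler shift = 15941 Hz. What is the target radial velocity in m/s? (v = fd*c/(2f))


v = 15941 * 3e8 / (2 * 11000000000.0) = 217.4 m/s

217.4 m/s


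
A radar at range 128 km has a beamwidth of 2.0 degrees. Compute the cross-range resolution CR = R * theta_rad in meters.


BW_rad = 0.034906585
CR = 128000 * 0.034906585 = 4468.0 m

4468.0 m


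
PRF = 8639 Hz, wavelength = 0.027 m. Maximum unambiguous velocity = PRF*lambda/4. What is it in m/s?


V_ua = 8639 * 0.027 / 4 = 58.3 m/s

58.3 m/s


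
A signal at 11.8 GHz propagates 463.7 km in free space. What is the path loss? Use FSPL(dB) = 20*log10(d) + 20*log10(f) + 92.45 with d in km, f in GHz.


20*log10(463.7) = 53.32
20*log10(11.8) = 21.44
FSPL = 167.2 dB

167.2 dB


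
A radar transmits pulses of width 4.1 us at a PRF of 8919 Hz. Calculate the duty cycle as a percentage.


DC = 4.1e-6 * 8919 * 100 = 3.66%

3.66%


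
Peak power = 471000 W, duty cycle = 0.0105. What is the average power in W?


P_avg = 471000 * 0.0105 = 4945.5 W

4945.5 W


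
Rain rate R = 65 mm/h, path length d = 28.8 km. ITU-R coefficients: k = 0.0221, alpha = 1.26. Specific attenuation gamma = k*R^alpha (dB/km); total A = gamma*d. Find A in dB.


gamma = 0.0221 * 65^1.26 = 4.252684 dB/km
A = 4.252684 * 28.8 = 122.48 dB

122.48 dB


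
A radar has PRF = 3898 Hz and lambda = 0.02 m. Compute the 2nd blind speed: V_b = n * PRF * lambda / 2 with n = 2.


V_blind = 2 * 3898 * 0.02 / 2 = 78.0 m/s

78.0 m/s


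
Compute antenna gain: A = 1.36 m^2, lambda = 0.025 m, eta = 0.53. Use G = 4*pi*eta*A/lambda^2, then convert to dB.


G_linear = 4*pi*0.53*1.36/0.025^2 = 14492.54
G_dB = 10*log10(14492.54) = 41.6 dB

41.6 dB


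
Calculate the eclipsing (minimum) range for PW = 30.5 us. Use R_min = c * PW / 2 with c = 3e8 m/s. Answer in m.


R_min = 3e8 * 30.5e-6 / 2 = 4575.0 m

4575.0 m


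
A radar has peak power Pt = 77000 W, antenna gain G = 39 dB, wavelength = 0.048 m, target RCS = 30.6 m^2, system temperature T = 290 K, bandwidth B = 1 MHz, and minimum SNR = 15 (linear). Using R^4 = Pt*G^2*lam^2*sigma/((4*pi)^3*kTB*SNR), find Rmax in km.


G_lin = 10^(39/10) = 7943.282347
R^4 = 77000 * 7943.282347^2 * 0.048^2 * 30.6 / ((4*pi)^3 * 1.38e-23 * 290 * 1000000.0 * 15)
R^4 = 2.87539e21 m^4
R_max = (2.87539e21)^(1/4) = 231565.7 m = 231.6 km

231.6 km


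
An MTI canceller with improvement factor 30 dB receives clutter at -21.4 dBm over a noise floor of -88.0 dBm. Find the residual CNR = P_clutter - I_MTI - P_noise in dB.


CNR = -21.4 - 30 - (-88.0) = 36.6 dB

36.6 dB


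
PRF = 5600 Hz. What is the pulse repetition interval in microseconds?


PRI = 1/5600 = 0.0001785714 s = 178.6 us

178.6 us


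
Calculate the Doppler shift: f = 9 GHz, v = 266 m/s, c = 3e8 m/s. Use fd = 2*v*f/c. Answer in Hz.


fd = 2 * 266 * 9000000000.0 / 3e8 = 15960.0 Hz

15960.0 Hz


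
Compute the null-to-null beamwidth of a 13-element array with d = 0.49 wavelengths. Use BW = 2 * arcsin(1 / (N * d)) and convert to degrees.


1/(N*d) = 1/(13*0.49) = 0.156986
BW = 2*arcsin(0.156986) = 18.1 degrees

18.1 degrees


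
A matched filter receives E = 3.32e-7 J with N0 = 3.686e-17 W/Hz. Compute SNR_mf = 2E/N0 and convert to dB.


SNR_lin = 2 * 3.32e-7 / 3.686e-17 = 1.801e10
SNR_dB = 10*log10(1.801e10) = 102.6 dB

102.6 dB


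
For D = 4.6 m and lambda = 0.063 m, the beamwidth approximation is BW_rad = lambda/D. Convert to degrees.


BW_rad = 0.063 / 4.6 = 0.013696
BW_deg = 0.78 degrees

0.78 degrees


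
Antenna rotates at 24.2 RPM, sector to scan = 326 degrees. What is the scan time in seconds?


t = 326 / (24.2 * 360) * 60 = 2.25 s

2.25 s


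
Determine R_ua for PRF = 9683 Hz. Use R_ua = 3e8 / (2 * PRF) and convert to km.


R_ua = 3e8 / (2 * 9683) = 15491.1 m = 15.5 km

15.5 km


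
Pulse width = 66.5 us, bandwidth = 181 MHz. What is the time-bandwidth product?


TBP = 66.5 * 181 = 12036.5

12036.5


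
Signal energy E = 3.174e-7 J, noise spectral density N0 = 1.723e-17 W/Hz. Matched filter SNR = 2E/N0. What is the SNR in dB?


SNR_lin = 2 * 3.174e-7 / 1.723e-17 = 3.684e10
SNR_dB = 10*log10(3.684e10) = 105.7 dB

105.7 dB


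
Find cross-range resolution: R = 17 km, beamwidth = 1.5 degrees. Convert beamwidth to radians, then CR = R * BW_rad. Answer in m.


BW_rad = 0.026179939
CR = 17000 * 0.026179939 = 445.1 m

445.1 m


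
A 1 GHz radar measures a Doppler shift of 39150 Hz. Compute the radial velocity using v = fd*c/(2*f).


v = 39150 * 3e8 / (2 * 1000000000.0) = 5872.5 m/s

5872.5 m/s


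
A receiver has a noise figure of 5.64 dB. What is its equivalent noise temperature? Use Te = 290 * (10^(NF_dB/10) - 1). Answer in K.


NF_lin = 10^(5.64/10) = 3.664376
Te = 290 * (3.664376 - 1) = 772.7 K

772.7 K


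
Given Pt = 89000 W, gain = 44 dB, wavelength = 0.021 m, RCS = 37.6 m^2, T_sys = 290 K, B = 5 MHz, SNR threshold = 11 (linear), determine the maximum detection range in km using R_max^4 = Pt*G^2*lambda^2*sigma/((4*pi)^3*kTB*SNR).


G_lin = 10^(44/10) = 25118.864315
R^4 = 89000 * 25118.864315^2 * 0.021^2 * 37.6 / ((4*pi)^3 * 1.38e-23 * 290 * 5000000.0 * 11)
R^4 = 2.1318e21 m^4
R_max = (2.1318e21)^(1/4) = 214875.4 m = 214.9 km

214.9 km


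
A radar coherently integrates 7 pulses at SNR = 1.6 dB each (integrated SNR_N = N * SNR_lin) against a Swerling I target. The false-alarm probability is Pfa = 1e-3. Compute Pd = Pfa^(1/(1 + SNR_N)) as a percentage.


SNR_lin = 10^(1.6/10) = 1.44544
SNR_N = 7 * 1.44544 = 10.11808
1/(1 + SNR_N) = 1/11.11808 = 0.0899436
Pd = (1e-3)^0.0899436 = 0.53724
Pd = 53.7%

53.7%


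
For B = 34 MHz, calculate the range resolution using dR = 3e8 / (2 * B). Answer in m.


dR = 3e8 / (2 * 34000000.0) = 4.41 m

4.41 m


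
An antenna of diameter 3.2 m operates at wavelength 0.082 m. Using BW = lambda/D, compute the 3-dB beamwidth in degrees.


BW_rad = 0.082 / 3.2 = 0.025625
BW_deg = 1.47 degrees

1.47 degrees


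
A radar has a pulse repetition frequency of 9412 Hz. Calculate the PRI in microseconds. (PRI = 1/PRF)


PRI = 1/9412 = 0.0001062473 s = 106.2 us

106.2 us


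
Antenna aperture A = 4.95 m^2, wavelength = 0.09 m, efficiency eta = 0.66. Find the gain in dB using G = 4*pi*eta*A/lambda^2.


G_linear = 4*pi*0.66*4.95/0.09^2 = 5068.44
G_dB = 10*log10(5068.44) = 37.0 dB

37.0 dB


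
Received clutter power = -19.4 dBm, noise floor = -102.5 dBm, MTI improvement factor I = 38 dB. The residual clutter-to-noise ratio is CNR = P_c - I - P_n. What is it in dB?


CNR = -19.4 - 38 - (-102.5) = 45.1 dB

45.1 dB


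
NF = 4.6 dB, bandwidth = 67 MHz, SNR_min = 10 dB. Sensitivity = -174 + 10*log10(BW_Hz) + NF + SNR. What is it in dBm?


10*log10(67000000.0) = 78.26
S = -174 + 78.26 + 4.6 + 10 = -81.1 dBm

-81.1 dBm


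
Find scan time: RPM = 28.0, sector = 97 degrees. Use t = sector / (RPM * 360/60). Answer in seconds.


t = 97 / (28.0 * 360) * 60 = 0.58 s

0.58 s


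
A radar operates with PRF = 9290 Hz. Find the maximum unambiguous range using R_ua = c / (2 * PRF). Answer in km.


R_ua = 3e8 / (2 * 9290) = 16146.4 m = 16.1 km

16.1 km


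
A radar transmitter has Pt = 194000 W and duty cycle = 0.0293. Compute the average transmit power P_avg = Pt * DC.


P_avg = 194000 * 0.0293 = 5684.2 W

5684.2 W


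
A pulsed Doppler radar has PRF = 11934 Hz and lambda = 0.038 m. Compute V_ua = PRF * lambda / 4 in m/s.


V_ua = 11934 * 0.038 / 4 = 113.4 m/s

113.4 m/s


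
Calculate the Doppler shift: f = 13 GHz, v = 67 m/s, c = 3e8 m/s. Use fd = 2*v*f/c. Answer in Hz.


fd = 2 * 67 * 13000000000.0 / 3e8 = 5806.7 Hz

5806.7 Hz


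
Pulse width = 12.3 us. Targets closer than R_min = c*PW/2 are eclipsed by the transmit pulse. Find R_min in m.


R_min = 3e8 * 12.3e-6 / 2 = 1845.0 m

1845.0 m


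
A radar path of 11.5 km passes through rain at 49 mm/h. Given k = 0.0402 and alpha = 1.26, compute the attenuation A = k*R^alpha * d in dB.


gamma = 0.0402 * 49^1.26 = 5.418426 dB/km
A = 5.418426 * 11.5 = 62.31 dB

62.31 dB


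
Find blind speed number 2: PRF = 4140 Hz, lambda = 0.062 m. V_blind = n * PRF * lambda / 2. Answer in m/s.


V_blind = 2 * 4140 * 0.062 / 2 = 256.7 m/s

256.7 m/s


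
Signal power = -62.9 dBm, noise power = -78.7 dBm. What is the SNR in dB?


SNR = -62.9 - (-78.7) = 15.8 dB

15.8 dB


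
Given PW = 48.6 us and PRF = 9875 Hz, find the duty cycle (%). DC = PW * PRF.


DC = 48.6e-6 * 9875 * 100 = 47.99%

47.99%


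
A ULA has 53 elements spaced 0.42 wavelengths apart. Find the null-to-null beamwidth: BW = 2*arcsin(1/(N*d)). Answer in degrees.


1/(N*d) = 1/(53*0.42) = 0.044924
BW = 2*arcsin(0.044924) = 5.1 degrees

5.1 degrees


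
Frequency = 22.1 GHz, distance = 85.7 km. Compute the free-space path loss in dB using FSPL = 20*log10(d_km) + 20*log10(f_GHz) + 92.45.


20*log10(85.7) = 38.66
20*log10(22.1) = 26.89
FSPL = 158.0 dB

158.0 dB


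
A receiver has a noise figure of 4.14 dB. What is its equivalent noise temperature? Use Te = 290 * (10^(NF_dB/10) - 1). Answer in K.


NF_lin = 10^(4.14/10) = 2.594179
Te = 290 * (2.594179 - 1) = 462.3 K

462.3 K


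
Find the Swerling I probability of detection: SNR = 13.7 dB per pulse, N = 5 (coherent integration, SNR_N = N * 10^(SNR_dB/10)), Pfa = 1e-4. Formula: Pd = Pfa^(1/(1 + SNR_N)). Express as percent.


SNR_lin = 10^(13.7/10) = 23.44229
SNR_N = 5 * 23.44229 = 117.21145
1/(1 + SNR_N) = 1/118.21145 = 0.0084594
Pd = (1e-4)^0.0084594 = 0.92504
Pd = 92.5%

92.5%


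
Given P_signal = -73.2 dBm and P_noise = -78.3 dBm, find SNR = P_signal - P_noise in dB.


SNR = -73.2 - (-78.3) = 5.1 dB

5.1 dB


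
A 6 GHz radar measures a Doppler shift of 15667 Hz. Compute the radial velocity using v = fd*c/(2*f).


v = 15667 * 3e8 / (2 * 6000000000.0) = 391.7 m/s

391.7 m/s


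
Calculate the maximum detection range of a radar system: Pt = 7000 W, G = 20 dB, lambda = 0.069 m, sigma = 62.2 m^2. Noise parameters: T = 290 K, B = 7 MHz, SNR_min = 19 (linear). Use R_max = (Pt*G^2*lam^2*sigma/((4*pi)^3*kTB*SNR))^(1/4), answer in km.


G_lin = 10^(20/10) = 100.0
R^4 = 7000 * 100.0^2 * 0.069^2 * 62.2 / ((4*pi)^3 * 1.38e-23 * 290 * 7000000.0 * 19)
R^4 = 1.96258e16 m^4
R_max = (1.96258e16)^(1/4) = 11836.1 m = 11.8 km

11.8 km


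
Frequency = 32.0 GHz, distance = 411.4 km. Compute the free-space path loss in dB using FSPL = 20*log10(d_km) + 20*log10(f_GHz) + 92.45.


20*log10(411.4) = 52.29
20*log10(32.0) = 30.1
FSPL = 174.8 dB

174.8 dB


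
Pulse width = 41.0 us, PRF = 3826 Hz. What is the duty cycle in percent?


DC = 41.0e-6 * 3826 * 100 = 15.69%

15.69%


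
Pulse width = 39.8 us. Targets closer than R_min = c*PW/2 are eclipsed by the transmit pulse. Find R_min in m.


R_min = 3e8 * 39.8e-6 / 2 = 5970.0 m

5970.0 m


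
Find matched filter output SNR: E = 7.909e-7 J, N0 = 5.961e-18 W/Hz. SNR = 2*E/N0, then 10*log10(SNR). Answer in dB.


SNR_lin = 2 * 7.909e-7 / 5.961e-18 = 2.654e11
SNR_dB = 10*log10(2.654e11) = 114.2 dB

114.2 dB


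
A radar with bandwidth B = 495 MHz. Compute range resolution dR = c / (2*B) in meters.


dR = 3e8 / (2 * 495000000.0) = 0.3 m

0.3 m


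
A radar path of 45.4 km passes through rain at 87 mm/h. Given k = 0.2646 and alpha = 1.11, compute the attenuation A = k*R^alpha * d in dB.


gamma = 0.2646 * 87^1.11 = 37.623241 dB/km
A = 37.623241 * 45.4 = 1708.1 dB

1708.1 dB


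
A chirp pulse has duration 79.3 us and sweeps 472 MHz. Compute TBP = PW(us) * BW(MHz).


TBP = 79.3 * 472 = 37429.6

37429.6


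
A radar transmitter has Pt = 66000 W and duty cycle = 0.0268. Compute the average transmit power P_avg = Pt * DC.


P_avg = 66000 * 0.0268 = 1768.8 W

1768.8 W


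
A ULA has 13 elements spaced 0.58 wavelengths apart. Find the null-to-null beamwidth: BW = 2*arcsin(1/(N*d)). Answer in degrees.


1/(N*d) = 1/(13*0.58) = 0.132626
BW = 2*arcsin(0.132626) = 15.2 degrees

15.2 degrees


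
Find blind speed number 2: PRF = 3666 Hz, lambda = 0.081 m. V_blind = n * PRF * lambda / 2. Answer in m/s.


V_blind = 2 * 3666 * 0.081 / 2 = 296.9 m/s

296.9 m/s


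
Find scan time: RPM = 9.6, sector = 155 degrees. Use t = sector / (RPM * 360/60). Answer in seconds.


t = 155 / (9.6 * 360) * 60 = 2.69 s

2.69 s


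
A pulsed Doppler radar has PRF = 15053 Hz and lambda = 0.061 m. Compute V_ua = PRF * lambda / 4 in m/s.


V_ua = 15053 * 0.061 / 4 = 229.6 m/s

229.6 m/s


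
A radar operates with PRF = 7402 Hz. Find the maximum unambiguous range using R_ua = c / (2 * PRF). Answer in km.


R_ua = 3e8 / (2 * 7402) = 20264.8 m = 20.3 km

20.3 km


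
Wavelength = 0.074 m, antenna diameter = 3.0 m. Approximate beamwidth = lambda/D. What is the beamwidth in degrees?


BW_rad = 0.074 / 3.0 = 0.024667
BW_deg = 1.41 degrees

1.41 degrees


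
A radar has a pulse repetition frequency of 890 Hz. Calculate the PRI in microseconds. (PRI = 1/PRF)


PRI = 1/890 = 0.0011235955 s = 1123.6 us

1123.6 us


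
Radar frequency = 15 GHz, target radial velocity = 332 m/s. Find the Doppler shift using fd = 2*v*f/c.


fd = 2 * 332 * 15000000000.0 / 3e8 = 33200.0 Hz

33200.0 Hz


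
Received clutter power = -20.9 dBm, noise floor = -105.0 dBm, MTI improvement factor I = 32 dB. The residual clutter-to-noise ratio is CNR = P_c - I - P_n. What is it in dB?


CNR = -20.9 - 32 - (-105.0) = 52.1 dB

52.1 dB


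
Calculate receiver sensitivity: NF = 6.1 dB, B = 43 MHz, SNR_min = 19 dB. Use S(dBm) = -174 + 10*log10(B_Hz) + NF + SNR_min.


10*log10(43000000.0) = 76.33
S = -174 + 76.33 + 6.1 + 19 = -72.6 dBm

-72.6 dBm


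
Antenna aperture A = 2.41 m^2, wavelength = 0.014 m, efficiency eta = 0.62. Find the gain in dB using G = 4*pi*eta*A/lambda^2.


G_linear = 4*pi*0.62*2.41/0.014^2 = 95799.34
G_dB = 10*log10(95799.34) = 49.8 dB

49.8 dB


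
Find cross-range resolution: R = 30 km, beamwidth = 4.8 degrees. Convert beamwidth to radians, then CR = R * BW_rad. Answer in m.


BW_rad = 0.083775804
CR = 30000 * 0.083775804 = 2513.3 m

2513.3 m


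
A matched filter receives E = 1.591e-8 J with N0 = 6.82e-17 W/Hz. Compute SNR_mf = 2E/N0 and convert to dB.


SNR_lin = 2 * 1.591e-8 / 6.82e-17 = 4.666e8
SNR_dB = 10*log10(4.666e8) = 86.7 dB

86.7 dB


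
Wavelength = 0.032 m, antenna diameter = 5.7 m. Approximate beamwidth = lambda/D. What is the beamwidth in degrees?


BW_rad = 0.032 / 5.7 = 0.005614
BW_deg = 0.32 degrees

0.32 degrees


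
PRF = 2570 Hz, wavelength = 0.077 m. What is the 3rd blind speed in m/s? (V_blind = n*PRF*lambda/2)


V_blind = 3 * 2570 * 0.077 / 2 = 296.8 m/s

296.8 m/s


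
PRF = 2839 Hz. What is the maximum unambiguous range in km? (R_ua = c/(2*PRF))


R_ua = 3e8 / (2 * 2839) = 52835.5 m = 52.8 km

52.8 km


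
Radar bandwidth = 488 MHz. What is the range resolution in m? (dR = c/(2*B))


dR = 3e8 / (2 * 488000000.0) = 0.31 m

0.31 m


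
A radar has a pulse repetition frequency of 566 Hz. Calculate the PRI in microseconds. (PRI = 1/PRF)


PRI = 1/566 = 0.0017667845 s = 1766.8 us

1766.8 us


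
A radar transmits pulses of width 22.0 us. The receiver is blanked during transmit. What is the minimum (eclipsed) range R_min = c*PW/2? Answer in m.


R_min = 3e8 * 22.0e-6 / 2 = 3300.0 m

3300.0 m


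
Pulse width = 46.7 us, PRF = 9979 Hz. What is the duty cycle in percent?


DC = 46.7e-6 * 9979 * 100 = 46.6%

46.6%


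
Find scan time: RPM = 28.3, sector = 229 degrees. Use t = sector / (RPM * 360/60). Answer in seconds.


t = 229 / (28.3 * 360) * 60 = 1.35 s

1.35 s


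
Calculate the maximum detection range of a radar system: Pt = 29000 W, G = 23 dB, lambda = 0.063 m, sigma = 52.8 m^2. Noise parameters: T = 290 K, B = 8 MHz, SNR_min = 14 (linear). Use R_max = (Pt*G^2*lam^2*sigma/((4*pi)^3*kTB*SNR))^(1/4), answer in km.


G_lin = 10^(23/10) = 199.526231
R^4 = 29000 * 199.526231^2 * 0.063^2 * 52.8 / ((4*pi)^3 * 1.38e-23 * 290 * 8000000.0 * 14)
R^4 = 2.72012e17 m^4
R_max = (2.72012e17)^(1/4) = 22837.4 m = 22.8 km

22.8 km


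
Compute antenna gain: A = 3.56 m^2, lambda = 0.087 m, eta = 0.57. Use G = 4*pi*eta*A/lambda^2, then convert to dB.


G_linear = 4*pi*0.57*3.56/0.087^2 = 3368.96
G_dB = 10*log10(3368.96) = 35.3 dB

35.3 dB


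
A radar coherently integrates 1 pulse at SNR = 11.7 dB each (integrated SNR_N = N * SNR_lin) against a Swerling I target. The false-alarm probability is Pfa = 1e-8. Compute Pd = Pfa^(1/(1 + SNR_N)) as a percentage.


SNR_lin = 10^(11.7/10) = 14.79108
SNR_N = 1 * 14.79108 = 14.79108
1/(1 + SNR_N) = 1/15.79108 = 0.0633269
Pd = (1e-8)^0.0633269 = 0.31145
Pd = 31.1%

31.1%


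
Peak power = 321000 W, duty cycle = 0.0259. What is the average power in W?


P_avg = 321000 * 0.0259 = 8313.9 W

8313.9 W


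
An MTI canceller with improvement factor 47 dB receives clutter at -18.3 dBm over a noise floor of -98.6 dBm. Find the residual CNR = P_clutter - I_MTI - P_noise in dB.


CNR = -18.3 - 47 - (-98.6) = 33.3 dB

33.3 dB


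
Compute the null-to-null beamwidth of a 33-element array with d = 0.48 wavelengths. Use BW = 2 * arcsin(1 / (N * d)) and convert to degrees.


1/(N*d) = 1/(33*0.48) = 0.063131
BW = 2*arcsin(0.063131) = 7.2 degrees

7.2 degrees


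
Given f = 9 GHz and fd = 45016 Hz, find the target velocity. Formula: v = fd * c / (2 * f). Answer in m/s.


v = 45016 * 3e8 / (2 * 9000000000.0) = 750.3 m/s

750.3 m/s


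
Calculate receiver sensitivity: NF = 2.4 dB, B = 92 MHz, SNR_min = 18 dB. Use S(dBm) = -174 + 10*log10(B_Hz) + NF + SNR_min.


10*log10(92000000.0) = 79.64
S = -174 + 79.64 + 2.4 + 18 = -74.0 dBm

-74.0 dBm


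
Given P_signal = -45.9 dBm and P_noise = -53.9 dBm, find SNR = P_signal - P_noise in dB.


SNR = -45.9 - (-53.9) = 8.0 dB

8.0 dB


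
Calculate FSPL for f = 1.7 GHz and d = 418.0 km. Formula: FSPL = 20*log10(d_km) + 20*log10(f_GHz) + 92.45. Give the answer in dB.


20*log10(418.0) = 52.42
20*log10(1.7) = 4.61
FSPL = 149.5 dB

149.5 dB


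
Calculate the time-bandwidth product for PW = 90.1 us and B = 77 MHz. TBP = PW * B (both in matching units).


TBP = 90.1 * 77 = 6937.7

6937.7


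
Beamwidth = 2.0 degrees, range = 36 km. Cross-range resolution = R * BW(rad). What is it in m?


BW_rad = 0.034906585
CR = 36000 * 0.034906585 = 1256.6 m

1256.6 m


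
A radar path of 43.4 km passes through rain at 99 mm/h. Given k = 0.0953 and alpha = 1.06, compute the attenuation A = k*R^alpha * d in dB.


gamma = 0.0953 * 99^1.06 = 12.429859 dB/km
A = 12.429859 * 43.4 = 539.46 dB

539.46 dB


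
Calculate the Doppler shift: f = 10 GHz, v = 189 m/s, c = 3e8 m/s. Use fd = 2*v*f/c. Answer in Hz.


fd = 2 * 189 * 10000000000.0 / 3e8 = 12600.0 Hz

12600.0 Hz


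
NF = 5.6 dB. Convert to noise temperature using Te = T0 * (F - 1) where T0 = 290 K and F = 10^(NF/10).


NF_lin = 10^(5.6/10) = 3.630781
Te = 290 * (3.630781 - 1) = 762.9 K

762.9 K


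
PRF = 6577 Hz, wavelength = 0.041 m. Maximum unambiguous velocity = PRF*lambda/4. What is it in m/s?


V_ua = 6577 * 0.041 / 4 = 67.4 m/s

67.4 m/s


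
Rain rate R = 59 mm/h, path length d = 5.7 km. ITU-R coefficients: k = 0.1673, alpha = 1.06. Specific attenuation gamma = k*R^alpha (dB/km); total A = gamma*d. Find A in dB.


gamma = 0.1673 * 59^1.06 = 12.606632 dB/km
A = 12.606632 * 5.7 = 71.86 dB

71.86 dB


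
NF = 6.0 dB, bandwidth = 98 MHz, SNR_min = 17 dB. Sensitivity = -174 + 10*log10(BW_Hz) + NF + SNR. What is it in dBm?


10*log10(98000000.0) = 79.91
S = -174 + 79.91 + 6.0 + 17 = -71.1 dBm

-71.1 dBm


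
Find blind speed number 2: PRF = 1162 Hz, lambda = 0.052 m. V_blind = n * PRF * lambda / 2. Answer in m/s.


V_blind = 2 * 1162 * 0.052 / 2 = 60.4 m/s

60.4 m/s


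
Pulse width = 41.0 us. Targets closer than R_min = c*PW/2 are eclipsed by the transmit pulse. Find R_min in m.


R_min = 3e8 * 41.0e-6 / 2 = 6150.0 m

6150.0 m


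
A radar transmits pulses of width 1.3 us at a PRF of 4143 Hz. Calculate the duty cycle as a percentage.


DC = 1.3e-6 * 4143 * 100 = 0.54%

0.54%


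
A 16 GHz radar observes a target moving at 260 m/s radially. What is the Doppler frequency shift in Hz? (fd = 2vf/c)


fd = 2 * 260 * 16000000000.0 / 3e8 = 27733.3 Hz

27733.3 Hz


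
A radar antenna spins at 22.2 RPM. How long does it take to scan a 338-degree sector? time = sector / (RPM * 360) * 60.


t = 338 / (22.2 * 360) * 60 = 2.54 s

2.54 s


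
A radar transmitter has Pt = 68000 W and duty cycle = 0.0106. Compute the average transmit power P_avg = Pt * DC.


P_avg = 68000 * 0.0106 = 720.8 W

720.8 W


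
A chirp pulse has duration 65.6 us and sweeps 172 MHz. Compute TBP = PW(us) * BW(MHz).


TBP = 65.6 * 172 = 11283.2

11283.2


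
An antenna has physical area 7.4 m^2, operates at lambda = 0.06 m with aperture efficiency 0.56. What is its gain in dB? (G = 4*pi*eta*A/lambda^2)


G_linear = 4*pi*0.56*7.4/0.06^2 = 14465.29
G_dB = 10*log10(14465.29) = 41.6 dB

41.6 dB


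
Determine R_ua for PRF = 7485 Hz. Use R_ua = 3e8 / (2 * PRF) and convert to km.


R_ua = 3e8 / (2 * 7485) = 20040.1 m = 20.0 km

20.0 km


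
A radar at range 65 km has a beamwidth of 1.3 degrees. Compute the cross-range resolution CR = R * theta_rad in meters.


BW_rad = 0.02268928
CR = 65000 * 0.02268928 = 1474.8 m

1474.8 m


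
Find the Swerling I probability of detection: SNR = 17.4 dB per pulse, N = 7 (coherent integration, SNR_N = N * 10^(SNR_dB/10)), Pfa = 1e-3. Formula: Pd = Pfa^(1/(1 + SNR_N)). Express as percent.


SNR_lin = 10^(17.4/10) = 54.95409
SNR_N = 7 * 54.95409 = 384.67863
1/(1 + SNR_N) = 1/385.67863 = 0.0025928
Pd = (1e-3)^0.0025928 = 0.98225
Pd = 98.2%

98.2%


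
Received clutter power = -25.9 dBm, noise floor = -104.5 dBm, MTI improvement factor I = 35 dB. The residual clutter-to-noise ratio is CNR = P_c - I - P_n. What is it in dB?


CNR = -25.9 - 35 - (-104.5) = 43.6 dB

43.6 dB


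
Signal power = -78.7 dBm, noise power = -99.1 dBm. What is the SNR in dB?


SNR = -78.7 - (-99.1) = 20.4 dB

20.4 dB


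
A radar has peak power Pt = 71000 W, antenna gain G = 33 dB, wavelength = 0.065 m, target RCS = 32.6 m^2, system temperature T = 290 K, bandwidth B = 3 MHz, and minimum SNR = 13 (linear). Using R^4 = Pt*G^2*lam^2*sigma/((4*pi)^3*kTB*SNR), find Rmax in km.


G_lin = 10^(33/10) = 1995.262315
R^4 = 71000 * 1995.262315^2 * 0.065^2 * 32.6 / ((4*pi)^3 * 1.38e-23 * 290 * 3000000.0 * 13)
R^4 = 1.25699e20 m^4
R_max = (1.25699e20)^(1/4) = 105884.6 m = 105.9 km

105.9 km


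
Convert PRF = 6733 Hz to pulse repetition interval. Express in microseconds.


PRI = 1/6733 = 0.0001485222 s = 148.5 us

148.5 us


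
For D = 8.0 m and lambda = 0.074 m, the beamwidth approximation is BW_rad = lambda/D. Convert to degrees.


BW_rad = 0.074 / 8.0 = 0.00925
BW_deg = 0.53 degrees

0.53 degrees


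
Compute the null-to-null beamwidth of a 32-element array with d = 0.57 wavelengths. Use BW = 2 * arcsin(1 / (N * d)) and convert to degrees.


1/(N*d) = 1/(32*0.57) = 0.054825
BW = 2*arcsin(0.054825) = 6.3 degrees

6.3 degrees


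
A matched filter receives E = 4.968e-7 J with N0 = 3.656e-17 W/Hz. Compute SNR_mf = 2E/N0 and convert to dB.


SNR_lin = 2 * 4.968e-7 / 3.656e-17 = 2.718e10
SNR_dB = 10*log10(2.718e10) = 104.3 dB

104.3 dB


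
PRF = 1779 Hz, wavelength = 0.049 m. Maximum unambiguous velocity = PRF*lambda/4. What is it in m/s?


V_ua = 1779 * 0.049 / 4 = 21.8 m/s

21.8 m/s


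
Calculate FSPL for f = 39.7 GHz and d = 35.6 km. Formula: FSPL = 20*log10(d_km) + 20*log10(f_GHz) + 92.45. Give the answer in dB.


20*log10(35.6) = 31.03
20*log10(39.7) = 31.98
FSPL = 155.5 dB

155.5 dB


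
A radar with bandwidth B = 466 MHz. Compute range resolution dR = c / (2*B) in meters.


dR = 3e8 / (2 * 466000000.0) = 0.32 m

0.32 m


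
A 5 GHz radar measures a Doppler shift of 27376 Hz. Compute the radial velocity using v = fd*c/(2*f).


v = 27376 * 3e8 / (2 * 5000000000.0) = 821.3 m/s

821.3 m/s


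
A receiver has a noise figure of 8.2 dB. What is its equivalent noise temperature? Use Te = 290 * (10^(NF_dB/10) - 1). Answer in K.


NF_lin = 10^(8.2/10) = 6.606934
Te = 290 * (6.606934 - 1) = 1626.0 K

1626.0 K


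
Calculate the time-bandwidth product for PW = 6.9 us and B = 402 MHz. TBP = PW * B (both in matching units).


TBP = 6.9 * 402 = 2773.8

2773.8


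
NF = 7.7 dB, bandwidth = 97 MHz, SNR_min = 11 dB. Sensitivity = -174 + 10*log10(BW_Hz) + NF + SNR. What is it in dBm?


10*log10(97000000.0) = 79.87
S = -174 + 79.87 + 7.7 + 11 = -75.4 dBm

-75.4 dBm


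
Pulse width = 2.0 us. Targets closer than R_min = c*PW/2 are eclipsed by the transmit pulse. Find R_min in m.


R_min = 3e8 * 2.0e-6 / 2 = 300.0 m

300.0 m


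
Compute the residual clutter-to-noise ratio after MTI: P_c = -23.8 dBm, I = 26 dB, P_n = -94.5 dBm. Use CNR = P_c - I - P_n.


CNR = -23.8 - 26 - (-94.5) = 44.7 dB

44.7 dB


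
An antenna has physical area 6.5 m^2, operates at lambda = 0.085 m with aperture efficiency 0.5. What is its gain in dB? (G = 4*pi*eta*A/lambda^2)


G_linear = 4*pi*0.5*6.5/0.085^2 = 5652.69
G_dB = 10*log10(5652.69) = 37.5 dB

37.5 dB


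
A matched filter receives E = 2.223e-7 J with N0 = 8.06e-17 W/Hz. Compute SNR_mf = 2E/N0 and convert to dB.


SNR_lin = 2 * 2.223e-7 / 8.06e-17 = 5.516e9
SNR_dB = 10*log10(5.516e9) = 97.4 dB

97.4 dB


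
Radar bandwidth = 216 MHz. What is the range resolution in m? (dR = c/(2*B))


dR = 3e8 / (2 * 216000000.0) = 0.69 m

0.69 m


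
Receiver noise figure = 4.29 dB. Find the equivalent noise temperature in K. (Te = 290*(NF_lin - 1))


NF_lin = 10^(4.29/10) = 2.685344
Te = 290 * (2.685344 - 1) = 488.7 K

488.7 K


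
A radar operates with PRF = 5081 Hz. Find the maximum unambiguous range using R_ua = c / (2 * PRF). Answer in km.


R_ua = 3e8 / (2 * 5081) = 29521.7 m = 29.5 km

29.5 km


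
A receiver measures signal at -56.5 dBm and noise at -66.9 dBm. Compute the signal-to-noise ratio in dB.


SNR = -56.5 - (-66.9) = 10.4 dB

10.4 dB


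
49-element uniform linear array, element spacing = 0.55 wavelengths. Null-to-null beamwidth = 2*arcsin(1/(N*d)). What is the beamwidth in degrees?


1/(N*d) = 1/(49*0.55) = 0.037106
BW = 2*arcsin(0.037106) = 4.3 degrees

4.3 degrees


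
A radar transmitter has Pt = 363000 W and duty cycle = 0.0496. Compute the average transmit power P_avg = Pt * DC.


P_avg = 363000 * 0.0496 = 18004.8 W

18004.8 W


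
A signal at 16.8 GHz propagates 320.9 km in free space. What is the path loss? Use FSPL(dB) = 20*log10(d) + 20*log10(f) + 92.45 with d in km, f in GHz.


20*log10(320.9) = 50.13
20*log10(16.8) = 24.51
FSPL = 167.1 dB

167.1 dB


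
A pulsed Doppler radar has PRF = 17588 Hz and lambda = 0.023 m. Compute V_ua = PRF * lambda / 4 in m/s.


V_ua = 17588 * 0.023 / 4 = 101.1 m/s

101.1 m/s
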